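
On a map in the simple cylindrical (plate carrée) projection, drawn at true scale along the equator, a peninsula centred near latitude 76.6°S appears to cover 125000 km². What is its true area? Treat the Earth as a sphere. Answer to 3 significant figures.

Plate carrée maps x = Rλ, y = Rφ. The meridian scale is h = 1 and the parallel scale is k = 1/cos φ = sec φ.
Areal scale = h·k = 1 × sec φ; at 76.6°, h = 1.000, k = 4.315, so h·k = 4.315.
True area = apparent / (areal scale) = 125000 / 4.315 ≈ 29000 km².

29000 km²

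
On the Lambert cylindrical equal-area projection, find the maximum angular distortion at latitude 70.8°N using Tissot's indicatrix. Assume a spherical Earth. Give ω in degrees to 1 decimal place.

107.2°

The Lambert cylindrical equal-area projection is the cylindrical equal-area projection with its standard parallel at the equator (φ₀ = 0). For cylindrical equal-area with standard parallel φ₀, h = cos φ / cos φ₀ and k = cos φ₀ / cos φ, so h·k = 1.
At 70.8°: h = 0.3289, k = 3.041; principal scales a = 3.041, b = 0.3289.
sin(ω/2) = (a − b)/(a + b) = 2.712/3.370 = 0.8048, so ω = 2 arcsin(0.8048) ≈ 107.2°.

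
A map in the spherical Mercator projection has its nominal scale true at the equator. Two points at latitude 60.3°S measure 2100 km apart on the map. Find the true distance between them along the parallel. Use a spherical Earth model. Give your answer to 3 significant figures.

Mercator is conformal, so the point scale is isotropic: h = k = sec φ = 1/cos φ.
Along the parallel at 60.3°, map distances are exaggerated by k = sec 60.3° = 2.018.
True distance = 2100 / 2.018 = 2100 × cos 60.3° ≈ 1040 km.

1040 km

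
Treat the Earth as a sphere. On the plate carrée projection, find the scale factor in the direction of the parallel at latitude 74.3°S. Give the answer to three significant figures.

For the equirectangular projection with φ₀ = 0 (plate carrée), h = 1 along meridians and k = sec φ along parallels.
k = 1/cos 74.3° = 1/0.2706 = 3.695.

3.70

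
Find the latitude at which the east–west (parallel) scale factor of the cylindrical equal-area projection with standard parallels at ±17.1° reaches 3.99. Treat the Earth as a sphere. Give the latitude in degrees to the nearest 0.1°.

76.1°

A cylindrical equal-area projection with standard parallel φ₀ has meridian scale h = cos φ / cos φ₀ and parallel scale k = cos φ₀ / cos φ (so areas are preserved, h·k = 1).
k = cos φ₀ / cos φ = 3.99  ⇒  cos φ = cos 17.1° / 3.99 = 0.2395.
φ = arccos(0.2395) ≈ 76.1°.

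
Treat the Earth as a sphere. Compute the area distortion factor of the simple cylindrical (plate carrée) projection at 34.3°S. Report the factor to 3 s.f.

1.21

For the equirectangular projection with φ₀ = 0 (plate carrée), h = 1 along meridians and k = sec φ along parallels.
Areal scale = h·k = 1 × sec φ; at 34.3°, h = 1.000, k = 1.211, so h·k = 1.211.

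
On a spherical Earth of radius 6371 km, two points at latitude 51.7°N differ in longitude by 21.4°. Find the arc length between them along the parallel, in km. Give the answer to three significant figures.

Arc length along a parallel = R cos φ · Δλ (with Δλ in radians).
= 6371 × cos 51.7° × (21.4° × π/180) = 6371 × 0.6198 × 0.3735 ≈ 1470 km.

1470 km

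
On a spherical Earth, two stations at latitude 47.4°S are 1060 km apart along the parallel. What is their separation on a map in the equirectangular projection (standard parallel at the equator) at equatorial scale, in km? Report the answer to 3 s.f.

In the plate carrée (x = Rλ, y = Rφ), meridians are true-scale (h = 1) and parallels are stretched by k = sec φ.
Along the parallel, k = sec 47.4° = 1/0.6769 = 1.477.
Map distance = 1060 × 1.477 ≈ 1570 km.

1570 km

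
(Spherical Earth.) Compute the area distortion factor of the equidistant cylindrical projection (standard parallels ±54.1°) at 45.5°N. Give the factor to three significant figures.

0.837

The equidistant cylindrical projection with φ₀ = 54.1° has h = 1 (meridians true) and k = cos φ₀ / cos φ along parallels.
Areal scale = h·k = 1 × cos φ₀ / cos φ; at 45.5°, h = 1.000, k = 0.8366, so h·k = 0.8366.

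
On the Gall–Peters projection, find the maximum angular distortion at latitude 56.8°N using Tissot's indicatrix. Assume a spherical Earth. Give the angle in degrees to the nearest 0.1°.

29.0°

Gall–Peters is a cylindrical equal-area projection with standard parallels at ±45°. For cylindrical equal-area with standard parallel φ₀, h = cos φ / cos φ₀ and k = cos φ₀ / cos φ, so h·k = 1.
At 56.8°: h = 0.7744, k = 1.291; principal scales a = 1.291, b = 0.7744.
sin(ω/2) = (a − b)/(a + b) = 0.5170/2.066 = 0.2503, so ω = 2 arcsin(0.2503) ≈ 29.0°.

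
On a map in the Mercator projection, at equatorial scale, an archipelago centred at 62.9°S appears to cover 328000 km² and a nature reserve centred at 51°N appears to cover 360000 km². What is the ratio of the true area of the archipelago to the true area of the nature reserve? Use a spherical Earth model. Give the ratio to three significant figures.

0.477

Since Mercator area scale is 1/cos²φ, the true area equals the apparent area multiplied by cos²φ.
True area of archipelago: 328000 × cos²(62.9°) = 328000 × 0.2075 = 68070 km².
True area of nature reserve: 360000 × cos²(51°) = 360000 × 0.3960 = 142600 km².
Ratio = 68070 / 142600 ≈ 0.477.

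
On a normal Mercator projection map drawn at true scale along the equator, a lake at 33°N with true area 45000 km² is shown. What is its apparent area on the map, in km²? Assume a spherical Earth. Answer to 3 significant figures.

64000 km²

Mercator is conformal, so the point scale is isotropic: h = k = sec φ = 1/cos φ.
Areal scale = k² = sec²φ = 1/cos²(33°) = 1/0.8387² = 1.422.
Apparent area = 45000 × 1.422 ≈ 64000 km².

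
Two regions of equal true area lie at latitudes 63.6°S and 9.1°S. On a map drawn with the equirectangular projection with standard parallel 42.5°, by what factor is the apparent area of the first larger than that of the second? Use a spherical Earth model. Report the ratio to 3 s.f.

In the equirectangular projection with standard parallel φ₀ = 42.5° (x = Rλ cos φ₀, y = Rφ), meridians are true-scale (h = 1) and the parallel scale is k = cos φ₀ / cos φ.
Areal scale at 63.6°: h·k = 1.000 × 1.658 = 1.658.
Areal scale at 9.1°: h·k = 1.000 × 0.7467 = 0.7467.
Ratio = 1.658/0.7467 ≈ 2.22.

2.22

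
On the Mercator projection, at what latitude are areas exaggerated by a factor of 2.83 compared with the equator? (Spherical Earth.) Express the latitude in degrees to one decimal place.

53.5°

Mercator areal scale is sec²φ.
sec²φ = 2.83  ⇒  cos²φ = 0.3534  ⇒  cos φ = 0.5944.
φ = arccos(0.5944) ≈ 53.5°.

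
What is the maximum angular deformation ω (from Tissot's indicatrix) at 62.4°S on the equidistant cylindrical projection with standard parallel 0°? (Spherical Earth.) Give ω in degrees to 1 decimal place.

43.0°

Plate carrée maps x = Rλ, y = Rφ. The meridian scale is h = 1 and the parallel scale is k = 1/cos φ = sec φ.
At 62.4°: h = 1.000, k = 2.158; principal scales a = 2.158, b = 1.000.
sin(ω/2) = (a − b)/(a + b) = 1.158/3.158 = 0.3668, so ω = 2 arcsin(0.3668) ≈ 43.0°.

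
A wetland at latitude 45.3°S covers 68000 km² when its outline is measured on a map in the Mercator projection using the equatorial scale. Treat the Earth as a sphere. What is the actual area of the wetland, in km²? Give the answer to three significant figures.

For Mercator, h = k = sec φ (a conformal cylindrical projection has a single point scale, 1/cos φ).
Areal scale = k² = sec²φ = 1/cos²(45.3°) = 1/0.7034² = 2.021.
True area = apparent / (areal scale) = 68000 / 2.021 ≈ 33600 km².

33600 km²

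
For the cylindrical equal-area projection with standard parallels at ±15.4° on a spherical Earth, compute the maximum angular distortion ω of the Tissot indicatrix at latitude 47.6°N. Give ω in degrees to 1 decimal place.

A cylindrical equal-area projection with standard parallel φ₀ has meridian scale h = cos φ / cos φ₀ and parallel scale k = cos φ₀ / cos φ (so areas are preserved, h·k = 1).
At 47.6°: h = 0.6994, k = 1.430; principal scales a = 1.430, b = 0.6994.
sin(ω/2) = (a − b)/(a + b) = 0.7304/2.129 = 0.3430, so ω = 2 arcsin(0.3430) ≈ 40.1°.

40.1°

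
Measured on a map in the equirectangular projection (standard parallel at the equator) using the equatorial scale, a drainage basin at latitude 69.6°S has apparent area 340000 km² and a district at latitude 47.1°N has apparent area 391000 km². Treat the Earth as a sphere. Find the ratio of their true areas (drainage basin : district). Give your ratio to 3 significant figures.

Plate carrée has h = 1 and k = sec φ, giving areal scale sec φ; true area = (apparent area) · cos φ.
True area of drainage basin: 340000 × cos(69.6°) = 340000 × 0.3486 = 118500 km².
True area of district: 391000 × cos(47.1°) = 391000 × 0.6807 = 266200 km².
Ratio = 118500 / 266200 ≈ 0.445.

0.445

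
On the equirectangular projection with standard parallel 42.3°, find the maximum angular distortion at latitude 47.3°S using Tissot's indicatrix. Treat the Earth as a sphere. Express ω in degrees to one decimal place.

5.0°

The equidistant cylindrical projection with φ₀ = 42.3° has h = 1 (meridians true) and k = cos φ₀ / cos φ along parallels.
At 47.3°: h = 1.000, k = 1.091; principal scales a = 1.091, b = 1.000.
sin(ω/2) = (a − b)/(a + b) = 0.09064/2.091 = 0.04336, so ω = 2 arcsin(0.04336) ≈ 5.0°.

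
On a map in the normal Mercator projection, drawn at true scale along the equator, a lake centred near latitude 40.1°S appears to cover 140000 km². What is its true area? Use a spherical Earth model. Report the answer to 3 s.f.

81900 km²

The Mercator projection is conformal; its linear scale factor is the same in every direction and equals sec φ = 1/cos φ.
Areal scale = k² = sec²φ = 1/cos²(40.1°) = 1/0.7649² = 1.709.
True area = apparent / (areal scale) = 140000 / 1.709 ≈ 81900 km².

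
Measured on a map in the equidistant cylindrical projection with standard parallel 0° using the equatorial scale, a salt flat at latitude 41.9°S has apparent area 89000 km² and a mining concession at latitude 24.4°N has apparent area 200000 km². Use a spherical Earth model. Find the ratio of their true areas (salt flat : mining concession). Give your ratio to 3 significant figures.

0.364

On the plate carrée, areal scale = h·k = 1 × sec φ, so true area = apparent × cos φ.
True area of salt flat: 89000 × cos(41.9°) = 89000 × 0.7443 = 66240 km².
True area of mining concession: 200000 × cos(24.4°) = 200000 × 0.9107 = 182100 km².
Ratio = 66240 / 182100 ≈ 0.364.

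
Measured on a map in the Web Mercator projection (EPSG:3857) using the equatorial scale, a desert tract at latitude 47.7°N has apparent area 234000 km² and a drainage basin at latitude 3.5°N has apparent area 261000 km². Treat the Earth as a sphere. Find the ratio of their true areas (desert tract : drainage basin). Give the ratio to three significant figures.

Mercator's areal exaggeration is sec²φ; hence true area = (apparent area) · cos²φ.
True area of desert tract: 234000 × cos²(47.7°) = 234000 × 0.4529 = 106000 km².
True area of drainage basin: 261000 × cos²(3.5°) = 261000 × 0.9963 = 260000 km².
Ratio = 106000 / 260000 ≈ 0.408.

0.408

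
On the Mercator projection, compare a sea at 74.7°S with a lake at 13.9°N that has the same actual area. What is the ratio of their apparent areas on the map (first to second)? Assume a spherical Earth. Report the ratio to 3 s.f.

Mercator areal scale is sec²φ.
At 74.7°: sec²(74.7°) = 1/0.2639² = 14.36.
At 13.9°: sec²(13.9°) = 1/0.9707² = 1.061.
Ratio = 14.36/1.061 = cos²(13.9°)/cos²(74.7°) ≈ 13.5.

13.5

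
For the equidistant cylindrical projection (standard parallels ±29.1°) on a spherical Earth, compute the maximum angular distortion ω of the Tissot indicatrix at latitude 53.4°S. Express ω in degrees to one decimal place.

With standard parallel φ₀ = 29.1°, the equirectangular projection gives x = Rλ cos φ₀, y = Rφ, so h = 1 and k = cos 29.1° / cos φ.
At 53.4°: h = 1.000, k = 1.466; principal scales a = 1.466, b = 1.000.
sin(ω/2) = (a − b)/(a + b) = 0.4655/2.466 = 0.1888, so ω = 2 arcsin(0.1888) ≈ 21.8°.

21.8°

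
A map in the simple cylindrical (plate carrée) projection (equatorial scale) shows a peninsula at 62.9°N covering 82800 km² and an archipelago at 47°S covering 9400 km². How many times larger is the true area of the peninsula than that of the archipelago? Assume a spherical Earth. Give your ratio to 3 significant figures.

Plate carrée has h = 1 and k = sec φ, giving areal scale sec φ; true area = (apparent area) · cos φ.
True area of peninsula: 82800 × cos(62.9°) = 82800 × 0.4555 = 37720 km².
True area of archipelago: 9400 × cos(47°) = 9400 × 0.6820 = 6411 km².
Ratio = 37720 / 6411 ≈ 5.88.

5.88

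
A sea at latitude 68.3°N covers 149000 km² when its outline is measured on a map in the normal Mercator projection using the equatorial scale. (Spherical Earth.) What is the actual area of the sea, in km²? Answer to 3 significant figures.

20400 km²

Mercator is conformal, so the point scale is isotropic: h = k = sec φ = 1/cos φ.
Areal scale = k² = sec²φ = 1/cos²(68.3°) = 1/0.3697² = 7.315.
True area = apparent / (areal scale) = 149000 / 7.315 ≈ 20400 km².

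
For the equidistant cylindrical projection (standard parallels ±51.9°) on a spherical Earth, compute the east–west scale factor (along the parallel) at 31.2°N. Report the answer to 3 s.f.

0.721

With standard parallel φ₀ = 51.9°, the equirectangular projection gives x = Rλ cos φ₀, y = Rφ, so h = 1 and k = cos 51.9° / cos φ.
k = cos 51.9° / cos 31.2° = 0.6170/0.8554 = 0.7214.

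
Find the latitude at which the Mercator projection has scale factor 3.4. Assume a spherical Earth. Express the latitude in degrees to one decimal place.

72.9°

Mercator scale is k = sec φ = 1/cos φ.
1/cos φ = 3.4  ⇒  cos φ = 0.2941  ⇒  φ = arccos(0.2941) ≈ 72.9°.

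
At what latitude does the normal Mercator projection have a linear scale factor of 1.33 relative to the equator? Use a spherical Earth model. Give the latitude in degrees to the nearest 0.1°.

41.2°

Mercator scale is k = sec φ = 1/cos φ.
1/cos φ = 1.33  ⇒  cos φ = 0.7519  ⇒  φ = arccos(0.7519) ≈ 41.2°.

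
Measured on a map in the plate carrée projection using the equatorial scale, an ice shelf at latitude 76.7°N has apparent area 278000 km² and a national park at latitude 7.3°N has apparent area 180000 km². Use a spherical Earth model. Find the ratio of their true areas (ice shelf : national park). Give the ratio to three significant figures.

0.358

On the plate carrée, areal scale = h·k = 1 × sec φ, so true area = apparent × cos φ.
True area of ice shelf: 278000 × cos(76.7°) = 278000 × 0.2300 = 63950 km².
True area of national park: 180000 × cos(7.3°) = 180000 × 0.9919 = 178500 km².
Ratio = 63950 / 178500 ≈ 0.358.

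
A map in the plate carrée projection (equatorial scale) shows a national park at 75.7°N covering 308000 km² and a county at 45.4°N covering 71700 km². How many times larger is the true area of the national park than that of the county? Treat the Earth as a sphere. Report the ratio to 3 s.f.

1.51

On the plate carrée, areal scale = h·k = 1 × sec φ, so true area = apparent × cos φ.
True area of national park: 308000 × cos(75.7°) = 308000 × 0.2470 = 76080 km².
True area of county: 71700 × cos(45.4°) = 71700 × 0.7022 = 50340 km².
Ratio = 76080 / 50340 ≈ 1.51.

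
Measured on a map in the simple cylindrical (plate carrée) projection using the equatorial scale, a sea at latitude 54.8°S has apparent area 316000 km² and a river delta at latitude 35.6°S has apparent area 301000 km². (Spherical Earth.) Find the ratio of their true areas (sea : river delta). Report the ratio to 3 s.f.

Plate carrée has h = 1 and k = sec φ, giving areal scale sec φ; true area = (apparent area) · cos φ.
True area of sea: 316000 × cos(54.8°) = 316000 × 0.5764 = 182200 km².
True area of river delta: 301000 × cos(35.6°) = 301000 × 0.8131 = 244700 km².
Ratio = 182200 / 244700 ≈ 0.744.

0.744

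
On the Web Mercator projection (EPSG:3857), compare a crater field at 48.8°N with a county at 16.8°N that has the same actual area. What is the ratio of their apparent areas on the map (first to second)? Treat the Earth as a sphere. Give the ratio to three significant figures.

2.11

Mercator areal scale is sec²φ.
At 48.8°: sec²(48.8°) = 1/0.6587² = 2.305.
At 16.8°: sec²(16.8°) = 1/0.9573² = 1.091.
Ratio = 2.305/1.091 = cos²(16.8°)/cos²(48.8°) ≈ 2.11.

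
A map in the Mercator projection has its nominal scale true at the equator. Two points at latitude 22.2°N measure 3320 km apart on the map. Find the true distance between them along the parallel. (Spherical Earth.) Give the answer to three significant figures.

3070 km

For Mercator, h = k = sec φ (a conformal cylindrical projection has a single point scale, 1/cos φ).
Along the parallel at 22.2°, map distances are exaggerated by k = sec 22.2° = 1.080.
True distance = 3320 / 1.080 = 3320 × cos 22.2° ≈ 3070 km.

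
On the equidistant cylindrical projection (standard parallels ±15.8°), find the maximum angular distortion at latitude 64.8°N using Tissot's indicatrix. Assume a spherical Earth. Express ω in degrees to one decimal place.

With standard parallel φ₀ = 15.8°, the equirectangular projection gives x = Rλ cos φ₀, y = Rφ, so h = 1 and k = cos 15.8° / cos φ.
At 64.8°: h = 1.000, k = 2.260; principal scales a = 2.260, b = 1.000.
sin(ω/2) = (a − b)/(a + b) = 1.260/3.260 = 0.3865, so ω = 2 arcsin(0.3865) ≈ 45.5°.

45.5°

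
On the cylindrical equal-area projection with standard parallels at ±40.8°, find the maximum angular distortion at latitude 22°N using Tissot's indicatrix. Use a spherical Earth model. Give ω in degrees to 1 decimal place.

23.1°

For cylindrical equal-area with standard parallel φ₀, h = cos φ / cos φ₀ and k = cos φ₀ / cos φ, so h·k = 1.
At 22°: h = 1.225, k = 0.8164; principal scales a = 1.225, b = 0.8164.
sin(ω/2) = (a − b)/(a + b) = 0.4084/2.041 = 0.2001, so ω = 2 arcsin(0.2001) ≈ 23.1°.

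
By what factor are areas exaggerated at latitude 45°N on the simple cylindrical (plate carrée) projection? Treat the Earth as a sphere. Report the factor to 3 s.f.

1.41

For the equirectangular projection with φ₀ = 0 (plate carrée), h = 1 along meridians and k = sec φ along parallels.
Areal scale = h·k = 1 × sec φ; at 45°, h = 1.000, k = 1.414, so h·k = 1.414.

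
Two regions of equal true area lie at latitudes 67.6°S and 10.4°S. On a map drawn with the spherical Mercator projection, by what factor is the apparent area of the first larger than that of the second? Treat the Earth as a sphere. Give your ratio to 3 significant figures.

Mercator is conformal with k = sec φ, so areal scale = k² = sec²φ.
At 67.6°: sec²(67.6°) = 1/0.3811² = 6.886.
At 10.4°: sec²(10.4°) = 1/0.9836² = 1.034.
Ratio = 6.886/1.034 = cos²(10.4°)/cos²(67.6°) ≈ 6.66.

6.66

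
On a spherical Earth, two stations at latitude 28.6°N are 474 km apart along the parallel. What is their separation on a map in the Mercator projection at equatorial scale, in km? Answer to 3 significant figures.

540 km

For Mercator, h = k = sec φ (a conformal cylindrical projection has a single point scale, 1/cos φ).
Along the parallel, k = sec 28.6° = 1/0.8780 = 1.139.
Map distance = 474 × 1.139 ≈ 540 km.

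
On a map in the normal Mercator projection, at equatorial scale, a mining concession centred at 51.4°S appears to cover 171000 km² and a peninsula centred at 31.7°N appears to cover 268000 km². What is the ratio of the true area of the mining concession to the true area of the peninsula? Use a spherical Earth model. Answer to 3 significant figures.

On Mercator the areal scale is sec²φ, so true area = apparent × cos²φ.
True area of mining concession: 171000 × cos²(51.4°) = 171000 × 0.3892 = 66560 km².
True area of peninsula: 268000 × cos²(31.7°) = 268000 × 0.7239 = 194000 km².
Ratio = 66560 / 194000 ≈ 0.343.

0.343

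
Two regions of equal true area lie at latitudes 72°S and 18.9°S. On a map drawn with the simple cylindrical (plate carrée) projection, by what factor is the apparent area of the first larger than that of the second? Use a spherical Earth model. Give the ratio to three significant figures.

For the equirectangular projection with φ₀ = 0 (plate carrée), h = 1 along meridians and k = sec φ along parallels.
Areal scale at 72°: h·k = 1.000 × 3.236 = 3.236.
Areal scale at 18.9°: h·k = 1.000 × 1.057 = 1.057.
Ratio = 3.236/1.057 ≈ 3.06.

3.06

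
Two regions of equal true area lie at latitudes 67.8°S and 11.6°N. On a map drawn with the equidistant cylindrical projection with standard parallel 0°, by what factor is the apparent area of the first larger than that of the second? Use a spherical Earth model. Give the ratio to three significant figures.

For the equirectangular projection with φ₀ = 0 (plate carrée), h = 1 along meridians and k = sec φ along parallels.
Areal scale at 67.8°: h·k = 1.000 × 2.647 = 2.647.
Areal scale at 11.6°: h·k = 1.000 × 1.021 = 1.021.
Ratio = 2.647/1.021 ≈ 2.59.

2.59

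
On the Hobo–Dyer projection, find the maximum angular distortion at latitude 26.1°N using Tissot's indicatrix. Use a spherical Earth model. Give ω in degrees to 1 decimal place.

The Hobo–Dyer projection is cylindrical equal-area with φ₀ = 37.5°. A cylindrical equal-area projection with standard parallel φ₀ has meridian scale h = cos φ / cos φ₀ and parallel scale k = cos φ₀ / cos φ (so areas are preserved, h·k = 1).
At 26.1°: h = 1.132, k = 0.8834; principal scales a = 1.132, b = 0.8834.
sin(ω/2) = (a − b)/(a + b) = 0.2485/2.015 = 0.1233, so ω = 2 arcsin(0.1233) ≈ 14.2°.

14.2°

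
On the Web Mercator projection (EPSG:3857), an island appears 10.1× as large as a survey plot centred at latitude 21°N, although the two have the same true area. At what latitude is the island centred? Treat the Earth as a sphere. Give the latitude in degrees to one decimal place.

72.9°

On Mercator, (apparent₁)/(apparent₂) = sec²φ₁ / sec²φ₂ when true areas are equal.
cos²φ₂ / cos²φ₁ = 10.1  ⇒  cos φ₁ = cos 21° / √10.1 = 0.9336/3.178 = 0.2938.
φ₁ = arccos(0.2938) ≈ 72.9°.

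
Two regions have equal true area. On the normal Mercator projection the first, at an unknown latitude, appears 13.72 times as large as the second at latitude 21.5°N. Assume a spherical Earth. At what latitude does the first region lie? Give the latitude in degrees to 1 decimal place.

75.5°

On Mercator, (apparent₁)/(apparent₂) = sec²φ₁ / sec²φ₂ when true areas are equal.
cos²φ₂ / cos²φ₁ = 13.72  ⇒  cos φ₁ = cos 21.5° / √13.72 = 0.9304/3.704 = 0.2512.
φ₁ = arccos(0.2512) ≈ 75.5°.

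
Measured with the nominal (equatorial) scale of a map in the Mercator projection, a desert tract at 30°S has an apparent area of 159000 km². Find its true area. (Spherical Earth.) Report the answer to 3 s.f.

119000 km²

The Mercator projection is conformal; its linear scale factor is the same in every direction and equals sec φ = 1/cos φ.
Areal scale = k² = sec²φ = 1/cos²(30°) = 1/0.8660² = 1.333.
True area = apparent / (areal scale) = 159000 / 1.333 ≈ 119000 km².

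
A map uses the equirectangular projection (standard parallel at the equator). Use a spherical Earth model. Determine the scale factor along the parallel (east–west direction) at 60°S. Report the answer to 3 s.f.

In the plate carrée (x = Rλ, y = Rφ), meridians are true-scale (h = 1) and parallels are stretched by k = sec φ.
k = 1/cos 60° = 1/0.5000 = 2.000.

2.00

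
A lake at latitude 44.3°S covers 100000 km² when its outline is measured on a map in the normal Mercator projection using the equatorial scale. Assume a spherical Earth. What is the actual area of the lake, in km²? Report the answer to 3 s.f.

51200 km²

For Mercator, h = k = sec φ (a conformal cylindrical projection has a single point scale, 1/cos φ).
Areal scale = k² = sec²φ = 1/cos²(44.3°) = 1/0.7157² = 1.952.
True area = apparent / (areal scale) = 100000 / 1.952 ≈ 51200 km².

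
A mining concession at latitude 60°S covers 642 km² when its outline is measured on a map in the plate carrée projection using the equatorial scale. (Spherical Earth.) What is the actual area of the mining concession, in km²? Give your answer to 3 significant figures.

For the equirectangular projection with φ₀ = 0 (plate carrée), h = 1 along meridians and k = sec φ along parallels.
Areal scale = h·k = 1 × sec φ; at 60°, h = 1.000, k = 2.000, so h·k = 2.000.
True area = apparent / (areal scale) = 642 / 2.000 ≈ 321 km².

321 km²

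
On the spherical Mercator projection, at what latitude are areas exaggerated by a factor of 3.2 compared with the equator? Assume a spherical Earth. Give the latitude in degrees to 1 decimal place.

56.0°

Mercator areal scale is sec²φ.
sec²φ = 3.2  ⇒  cos²φ = 0.3125  ⇒  cos φ = 0.5590.
φ = arccos(0.5590) ≈ 56.0°.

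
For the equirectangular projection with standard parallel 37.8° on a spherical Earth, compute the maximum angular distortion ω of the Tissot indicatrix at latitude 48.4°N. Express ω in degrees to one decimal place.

10.0°

With standard parallel φ₀ = 37.8°, the equirectangular projection gives x = Rλ cos φ₀, y = Rφ, so h = 1 and k = cos 37.8° / cos φ.
At 48.4°: h = 1.000, k = 1.190; principal scales a = 1.190, b = 1.000.
sin(ω/2) = (a − b)/(a + b) = 0.1901/2.190 = 0.08681, so ω = 2 arcsin(0.08681) ≈ 10.0°.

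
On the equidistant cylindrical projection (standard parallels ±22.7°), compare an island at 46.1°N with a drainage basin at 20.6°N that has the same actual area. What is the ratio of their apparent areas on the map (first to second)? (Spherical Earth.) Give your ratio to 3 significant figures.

1.35

In the equirectangular projection with standard parallel φ₀ = 22.7° (x = Rλ cos φ₀, y = Rφ), meridians are true-scale (h = 1) and the parallel scale is k = cos φ₀ / cos φ.
Areal scale at 46.1°: h·k = 1.000 × 1.330 = 1.330.
Areal scale at 20.6°: h·k = 1.000 × 0.9856 = 0.9856.
Ratio = 1.330/0.9856 ≈ 1.35.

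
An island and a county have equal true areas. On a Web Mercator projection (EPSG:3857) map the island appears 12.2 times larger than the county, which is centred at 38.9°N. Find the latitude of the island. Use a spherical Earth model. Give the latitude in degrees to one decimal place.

77.1°

On Mercator, (apparent₁)/(apparent₂) = sec²φ₁ / sec²φ₂ when true areas are equal.
cos²φ₂ / cos²φ₁ = 12.2  ⇒  cos φ₁ = cos 38.9° / √12.2 = 0.7782/3.493 = 0.2228.
φ₁ = arccos(0.2228) ≈ 77.1°.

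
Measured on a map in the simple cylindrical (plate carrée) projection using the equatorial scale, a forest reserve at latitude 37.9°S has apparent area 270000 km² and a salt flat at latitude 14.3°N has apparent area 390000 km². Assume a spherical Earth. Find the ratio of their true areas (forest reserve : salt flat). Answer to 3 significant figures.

0.564

Plate carrée has h = 1 and k = sec φ, giving areal scale sec φ; true area = (apparent area) · cos φ.
True area of forest reserve: 270000 × cos(37.9°) = 270000 × 0.7891 = 213100 km².
True area of salt flat: 390000 × cos(14.3°) = 390000 × 0.9690 = 377900 km².
Ratio = 213100 / 377900 ≈ 0.564.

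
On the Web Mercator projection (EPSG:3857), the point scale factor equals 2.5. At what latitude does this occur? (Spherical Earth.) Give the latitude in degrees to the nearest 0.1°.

66.4°

Mercator scale is k = sec φ = 1/cos φ.
1/cos φ = 2.5  ⇒  cos φ = 0.4000  ⇒  φ = arccos(0.4000) ≈ 66.4°.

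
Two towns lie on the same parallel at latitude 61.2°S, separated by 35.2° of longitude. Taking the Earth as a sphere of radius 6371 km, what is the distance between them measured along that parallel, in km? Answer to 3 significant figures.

Arc length along a parallel = R cos φ · Δλ (with Δλ in radians).
= 6371 × cos 61.2° × (35.2° × π/180) = 6371 × 0.4818 × 0.6144 ≈ 1890 km.

1890 km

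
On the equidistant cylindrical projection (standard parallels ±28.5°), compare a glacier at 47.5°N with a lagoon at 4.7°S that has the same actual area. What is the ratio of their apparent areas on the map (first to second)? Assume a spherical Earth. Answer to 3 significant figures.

1.48

In the equirectangular projection with standard parallel φ₀ = 28.5° (x = Rλ cos φ₀, y = Rφ), meridians are true-scale (h = 1) and the parallel scale is k = cos φ₀ / cos φ.
Areal scale at 47.5°: h·k = 1.000 × 1.301 = 1.301.
Areal scale at 4.7°: h·k = 1.000 × 0.8818 = 0.8818.
Ratio = 1.301/0.8818 ≈ 1.48.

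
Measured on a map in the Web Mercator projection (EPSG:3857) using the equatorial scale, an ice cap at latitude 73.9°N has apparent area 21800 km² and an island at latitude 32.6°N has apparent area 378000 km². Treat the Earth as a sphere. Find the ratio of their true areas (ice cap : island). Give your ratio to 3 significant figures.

On Mercator the areal scale is sec²φ, so true area = apparent × cos²φ.
True area of ice cap: 21800 × cos²(73.9°) = 21800 × 0.07690 = 1676 km².
True area of island: 378000 × cos²(32.6°) = 378000 × 0.7097 = 268300 km².
Ratio = 1676 / 268300 ≈ 0.00625.

0.00625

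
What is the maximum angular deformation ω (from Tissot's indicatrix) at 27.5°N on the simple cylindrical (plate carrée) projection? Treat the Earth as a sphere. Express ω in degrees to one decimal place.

6.9°

In the plate carrée (x = Rλ, y = Rφ), meridians are true-scale (h = 1) and parallels are stretched by k = sec φ.
At 27.5°: h = 1.000, k = 1.127; principal scales a = 1.127, b = 1.000.
sin(ω/2) = (a − b)/(a + b) = 0.1274/2.127 = 0.05988, so ω = 2 arcsin(0.05988) ≈ 6.9°.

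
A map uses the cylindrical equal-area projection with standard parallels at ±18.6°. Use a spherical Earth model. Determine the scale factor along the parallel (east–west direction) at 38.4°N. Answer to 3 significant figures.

1.21

A cylindrical equal-area projection with standard parallel φ₀ has meridian scale h = cos φ / cos φ₀ and parallel scale k = cos φ₀ / cos φ (so areas are preserved, h·k = 1).
k = cos 18.6° / cos 38.4° = 0.9478/0.7837 = 1.209.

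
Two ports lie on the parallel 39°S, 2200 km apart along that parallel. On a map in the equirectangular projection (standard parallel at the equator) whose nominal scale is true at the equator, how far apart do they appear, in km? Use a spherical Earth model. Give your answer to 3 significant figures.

2830 km

Plate carrée maps x = Rλ, y = Rφ. The meridian scale is h = 1 and the parallel scale is k = 1/cos φ = sec φ.
Along the parallel, k = sec 39° = 1/0.7771 = 1.287.
Map distance = 2200 × 1.287 ≈ 2830 km.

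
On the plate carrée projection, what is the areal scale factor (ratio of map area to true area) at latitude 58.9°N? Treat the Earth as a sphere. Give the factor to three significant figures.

1.94

In the plate carrée (x = Rλ, y = Rφ), meridians are true-scale (h = 1) and parallels are stretched by k = sec φ.
Areal scale = h·k = 1 × sec φ; at 58.9°, h = 1.000, k = 1.936, so h·k = 1.936.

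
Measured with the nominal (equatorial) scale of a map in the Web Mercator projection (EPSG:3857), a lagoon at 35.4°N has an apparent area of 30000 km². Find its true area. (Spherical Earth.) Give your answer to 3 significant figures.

Mercator is conformal, so the point scale is isotropic: h = k = sec φ = 1/cos φ.
Areal scale = k² = sec²φ = 1/cos²(35.4°) = 1/0.8151² = 1.505.
True area = apparent / (areal scale) = 30000 / 1.505 ≈ 19900 km².

19900 km²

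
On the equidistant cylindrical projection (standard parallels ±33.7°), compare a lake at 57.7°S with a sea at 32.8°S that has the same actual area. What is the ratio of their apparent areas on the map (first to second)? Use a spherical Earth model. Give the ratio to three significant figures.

In the equirectangular projection with standard parallel φ₀ = 33.7° (x = Rλ cos φ₀, y = Rφ), meridians are true-scale (h = 1) and the parallel scale is k = cos φ₀ / cos φ.
Areal scale at 57.7°: h·k = 1.000 × 1.557 = 1.557.
Areal scale at 32.8°: h·k = 1.000 × 0.9898 = 0.9898.
Ratio = 1.557/0.9898 ≈ 1.57.

1.57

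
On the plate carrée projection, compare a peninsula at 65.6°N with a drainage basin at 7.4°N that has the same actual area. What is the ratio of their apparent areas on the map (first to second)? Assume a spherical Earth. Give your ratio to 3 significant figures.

2.40

Plate carrée maps x = Rλ, y = Rφ. The meridian scale is h = 1 and the parallel scale is k = 1/cos φ = sec φ.
Areal scale at 65.6°: h·k = 1.000 × 2.421 = 2.421.
Areal scale at 7.4°: h·k = 1.000 × 1.008 = 1.008.
Ratio = 2.421/1.008 ≈ 2.40.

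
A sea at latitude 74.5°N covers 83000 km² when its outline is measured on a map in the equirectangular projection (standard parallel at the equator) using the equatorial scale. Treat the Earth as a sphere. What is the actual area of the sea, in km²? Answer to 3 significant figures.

Plate carrée maps x = Rλ, y = Rφ. The meridian scale is h = 1 and the parallel scale is k = 1/cos φ = sec φ.
Areal scale = h·k = 1 × sec φ; at 74.5°, h = 1.000, k = 3.742, so h·k = 3.742.
True area = apparent / (areal scale) = 83000 / 3.742 ≈ 22200 km².

22200 km²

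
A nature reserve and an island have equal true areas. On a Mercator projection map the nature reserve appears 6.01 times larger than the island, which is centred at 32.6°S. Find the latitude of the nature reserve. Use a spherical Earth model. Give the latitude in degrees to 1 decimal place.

69.9°

For equal true areas on Mercator, apparent areas scale as sec²φ, so the ratio is cos²φ₂ / cos²φ₁.
cos²φ₂ / cos²φ₁ = 6.01  ⇒  cos φ₁ = cos 32.6° / √6.01 = 0.8425/2.452 = 0.3436.
φ₁ = arccos(0.3436) ≈ 69.9°.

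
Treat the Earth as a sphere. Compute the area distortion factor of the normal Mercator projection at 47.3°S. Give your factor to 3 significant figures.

2.17

The Mercator projection is conformal; its linear scale factor is the same in every direction and equals sec φ = 1/cos φ.
Areal scale = k² = sec²φ = 1/cos²(47.3°) = 1/0.6782² = 2.174.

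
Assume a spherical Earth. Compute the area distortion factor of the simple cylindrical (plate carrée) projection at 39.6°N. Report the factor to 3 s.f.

1.30

For the equirectangular projection with φ₀ = 0 (plate carrée), h = 1 along meridians and k = sec φ along parallels.
Areal scale = h·k = 1 × sec φ; at 39.6°, h = 1.000, k = 1.298, so h·k = 1.298.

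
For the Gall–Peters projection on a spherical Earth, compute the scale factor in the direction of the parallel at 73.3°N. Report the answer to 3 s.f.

The Gall–Peters projection is cylindrical equal-area with φ₀ = 45°. Cylindrical equal-area (φ₀ = 45°): h = cos φ / cos 45° along meridians, k = cos 45° / cos φ along parallels; h·k = 1.
k = cos 45° / cos 73.3° = 0.7071/0.2874 = 2.461.

2.46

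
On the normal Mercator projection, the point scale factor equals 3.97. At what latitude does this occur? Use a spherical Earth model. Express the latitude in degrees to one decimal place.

Mercator scale is k = sec φ = 1/cos φ.
1/cos φ = 3.97  ⇒  cos φ = 0.2519  ⇒  φ = arccos(0.2519) ≈ 75.4°.

75.4°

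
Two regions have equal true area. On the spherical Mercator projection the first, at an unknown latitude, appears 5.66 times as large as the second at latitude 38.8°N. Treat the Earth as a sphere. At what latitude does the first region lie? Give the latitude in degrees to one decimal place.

Mercator areal scale is sec²φ, so apparent-area ratio = sec²φ₁ / sec²φ₂ = cos²φ₂ / cos²φ₁.
cos²φ₂ / cos²φ₁ = 5.66  ⇒  cos φ₁ = cos 38.8° / √5.66 = 0.7793/2.379 = 0.3276.
φ₁ = arccos(0.3276) ≈ 70.9°.

70.9°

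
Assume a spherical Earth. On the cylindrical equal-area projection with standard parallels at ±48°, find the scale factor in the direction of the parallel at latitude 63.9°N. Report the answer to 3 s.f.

1.52

For cylindrical equal-area with standard parallel φ₀, h = cos φ / cos φ₀ and k = cos φ₀ / cos φ, so h·k = 1.
k = cos 48° / cos 63.9° = 0.6691/0.4399 = 1.521.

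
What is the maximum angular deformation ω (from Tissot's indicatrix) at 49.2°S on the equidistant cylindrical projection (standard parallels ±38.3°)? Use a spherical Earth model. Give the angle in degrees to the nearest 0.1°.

The equidistant cylindrical projection with φ₀ = 38.3° has h = 1 (meridians true) and k = cos φ₀ / cos φ along parallels.
At 49.2°: h = 1.000, k = 1.201; principal scales a = 1.201, b = 1.000.
sin(ω/2) = (a − b)/(a + b) = 0.2010/2.201 = 0.09133, so ω = 2 arcsin(0.09133) ≈ 10.5°.

10.5°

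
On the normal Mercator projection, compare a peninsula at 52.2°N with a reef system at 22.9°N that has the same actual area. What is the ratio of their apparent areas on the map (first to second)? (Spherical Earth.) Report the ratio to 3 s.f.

On Mercator, area is exaggerated by sec²φ = 1/cos²φ.
At 52.2°: sec²(52.2°) = 1/0.6129² = 2.662.
At 22.9°: sec²(22.9°) = 1/0.9212² = 1.178.
Ratio = 2.662/1.178 = cos²(22.9°)/cos²(52.2°) ≈ 2.26.

2.26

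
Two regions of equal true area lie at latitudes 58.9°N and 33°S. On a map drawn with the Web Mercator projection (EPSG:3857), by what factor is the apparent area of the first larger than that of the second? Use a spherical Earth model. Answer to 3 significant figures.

Mercator areal scale is sec²φ.
At 58.9°: sec²(58.9°) = 1/0.5165² = 3.748.
At 33°: sec²(33°) = 1/0.8387² = 1.422.
Ratio = 3.748/1.422 = cos²(33°)/cos²(58.9°) ≈ 2.64.

2.64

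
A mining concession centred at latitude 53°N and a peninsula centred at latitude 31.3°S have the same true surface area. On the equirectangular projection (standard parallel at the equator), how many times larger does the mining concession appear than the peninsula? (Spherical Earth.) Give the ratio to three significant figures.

In the plate carrée (x = Rλ, y = Rφ), meridians are true-scale (h = 1) and parallels are stretched by k = sec φ.
Areal scale at 53°: h·k = 1.000 × 1.662 = 1.662.
Areal scale at 31.3°: h·k = 1.000 × 1.170 = 1.170.
Ratio = 1.662/1.170 ≈ 1.42.

1.42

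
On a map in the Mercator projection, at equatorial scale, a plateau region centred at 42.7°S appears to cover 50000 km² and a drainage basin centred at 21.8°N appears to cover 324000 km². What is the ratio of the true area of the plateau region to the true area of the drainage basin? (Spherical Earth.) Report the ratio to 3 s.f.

0.0967

On Mercator the areal scale is sec²φ, so true area = apparent × cos²φ.
True area of plateau region: 50000 × cos²(42.7°) = 50000 × 0.5401 = 27000 km².
True area of drainage basin: 324000 × cos²(21.8°) = 324000 × 0.8621 = 279300 km².
Ratio = 27000 / 279300 ≈ 0.0967.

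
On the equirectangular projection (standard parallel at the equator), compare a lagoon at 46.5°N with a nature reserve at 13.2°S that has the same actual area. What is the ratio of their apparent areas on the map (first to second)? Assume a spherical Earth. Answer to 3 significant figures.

1.41

Plate carrée maps x = Rλ, y = Rφ. The meridian scale is h = 1 and the parallel scale is k = 1/cos φ = sec φ.
Areal scale at 46.5°: h·k = 1.000 × 1.453 = 1.453.
Areal scale at 13.2°: h·k = 1.000 × 1.027 = 1.027.
Ratio = 1.453/1.027 ≈ 1.41.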